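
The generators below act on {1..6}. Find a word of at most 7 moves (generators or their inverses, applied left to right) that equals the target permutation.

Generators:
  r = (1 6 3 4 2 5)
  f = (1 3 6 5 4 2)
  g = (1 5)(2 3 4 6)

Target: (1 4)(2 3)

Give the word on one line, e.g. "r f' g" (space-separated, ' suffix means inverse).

f' f' r' r' g'

  after f': (1 2 4 5 6 3)
  after f': (1 4 6)(2 5 3)
  after r': (1 3 4)(5 6)
  after r': (1 6 2 4 5)
  after g': (1 4)(2 3)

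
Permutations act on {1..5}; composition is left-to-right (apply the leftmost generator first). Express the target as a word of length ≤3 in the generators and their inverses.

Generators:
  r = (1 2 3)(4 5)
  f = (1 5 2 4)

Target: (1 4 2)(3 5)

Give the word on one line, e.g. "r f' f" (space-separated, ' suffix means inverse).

  after r: (1 2 3)(4 5)
  after f': (1 5 2 3 4)
  after r: (1 4 2)(3 5)

r f' r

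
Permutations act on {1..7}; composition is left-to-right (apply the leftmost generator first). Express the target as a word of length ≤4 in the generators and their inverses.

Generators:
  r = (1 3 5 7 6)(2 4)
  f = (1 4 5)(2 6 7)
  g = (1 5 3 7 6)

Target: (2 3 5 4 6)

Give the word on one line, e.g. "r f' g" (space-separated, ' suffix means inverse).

f f g'

  after f: (1 4 5)(2 6 7)
  after f: (1 5 4)(2 7 6)
  after g': (2 3 5 4 6)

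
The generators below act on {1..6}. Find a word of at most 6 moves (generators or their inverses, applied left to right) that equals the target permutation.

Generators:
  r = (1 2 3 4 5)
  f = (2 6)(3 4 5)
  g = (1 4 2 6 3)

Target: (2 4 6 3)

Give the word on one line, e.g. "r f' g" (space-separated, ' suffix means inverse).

  after r': (1 5 4 3 2)
  after g: (1 5 2 4)(3 6)
  after r: (2 5 3 6 4)
  after f': (2 4 6 3)

r' g r f'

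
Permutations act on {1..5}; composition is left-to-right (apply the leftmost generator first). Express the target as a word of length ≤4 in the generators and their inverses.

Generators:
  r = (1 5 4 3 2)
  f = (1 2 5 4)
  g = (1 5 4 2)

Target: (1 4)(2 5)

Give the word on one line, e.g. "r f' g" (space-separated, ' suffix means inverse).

g g

  after g: (1 5 4 2)
  after g: (1 4)(2 5)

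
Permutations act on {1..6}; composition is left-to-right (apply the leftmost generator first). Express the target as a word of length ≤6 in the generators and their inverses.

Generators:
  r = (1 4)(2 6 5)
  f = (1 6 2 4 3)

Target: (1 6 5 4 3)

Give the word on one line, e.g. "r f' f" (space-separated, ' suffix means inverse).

  after f': (1 3 4 2 6)
  after r: (1 3)(2 5)(4 6)
  after f': (1 4)(2 5 6)
  after f': (1 2 5)(3 4)
  after r: (1 6 5 4 3)

f' r f' f' r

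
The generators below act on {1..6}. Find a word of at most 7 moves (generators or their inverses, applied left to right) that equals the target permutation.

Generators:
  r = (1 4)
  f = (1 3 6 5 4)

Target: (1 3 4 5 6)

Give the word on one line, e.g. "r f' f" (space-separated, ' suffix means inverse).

  after r': (1 4)
  after f: (3 6 5 4)
  after r: (1 4 3 6 5)
  after f: (3 5)(4 6)
  after f: (1 3 4 5 6)

r' f r f f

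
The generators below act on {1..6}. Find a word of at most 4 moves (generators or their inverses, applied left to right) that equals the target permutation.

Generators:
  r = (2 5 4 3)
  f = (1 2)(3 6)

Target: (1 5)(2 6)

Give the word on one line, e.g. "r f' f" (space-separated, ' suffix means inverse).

r' f r

  after r': (2 3 4 5)
  after f: (1 2 6 3 4 5)
  after r: (1 5)(2 6)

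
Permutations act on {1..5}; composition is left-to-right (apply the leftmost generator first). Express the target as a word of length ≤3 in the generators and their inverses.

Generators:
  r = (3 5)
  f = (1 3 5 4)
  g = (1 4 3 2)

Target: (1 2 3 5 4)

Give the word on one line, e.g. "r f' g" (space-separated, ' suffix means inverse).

r' g'

  after r': (3 5)
  after g': (1 2 3 5 4)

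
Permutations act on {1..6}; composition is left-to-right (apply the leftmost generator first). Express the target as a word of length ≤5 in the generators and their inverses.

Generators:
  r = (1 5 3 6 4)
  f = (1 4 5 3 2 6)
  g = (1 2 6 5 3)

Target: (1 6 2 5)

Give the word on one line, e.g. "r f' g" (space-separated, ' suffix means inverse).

g r f

  after g: (1 2 6 5 3)
  after r: (1 2 4)(3 5 6)
  after f: (1 6 2 5)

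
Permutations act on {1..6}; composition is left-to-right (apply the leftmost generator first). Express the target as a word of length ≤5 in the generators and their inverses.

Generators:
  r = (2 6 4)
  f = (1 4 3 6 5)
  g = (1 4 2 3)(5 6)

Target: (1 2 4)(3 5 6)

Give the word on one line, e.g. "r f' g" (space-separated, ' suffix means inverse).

  after g: (1 4 2 3)(5 6)
  after g: (1 2)(3 4)
  after r: (1 6 4 3 2)
  after r: (1 4 3 6 2)
  after g: (1 2 4)(3 5 6)

g g r r g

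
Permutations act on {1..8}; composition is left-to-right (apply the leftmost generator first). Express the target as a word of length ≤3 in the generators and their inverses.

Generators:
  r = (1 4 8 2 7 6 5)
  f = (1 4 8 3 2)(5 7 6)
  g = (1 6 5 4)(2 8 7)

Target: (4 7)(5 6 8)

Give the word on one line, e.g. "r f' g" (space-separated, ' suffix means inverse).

r' g r'

  after r': (1 5 6 7 2 8 4)
  after g: (1 4 6 2 7 8)
  after r': (4 7)(5 6 8)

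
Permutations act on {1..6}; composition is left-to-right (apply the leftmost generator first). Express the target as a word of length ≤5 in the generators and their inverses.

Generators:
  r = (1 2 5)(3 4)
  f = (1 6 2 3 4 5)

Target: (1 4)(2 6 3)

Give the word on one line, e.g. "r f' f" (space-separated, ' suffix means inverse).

  after r: (1 2 5)(3 4)
  after f: (1 3 5 6 2)
  after f: (1 4 5 2 6 3)
  after r': (1 3 5)(2 6 4)
  after r': (1 4)(2 6 3)

r f f r' r'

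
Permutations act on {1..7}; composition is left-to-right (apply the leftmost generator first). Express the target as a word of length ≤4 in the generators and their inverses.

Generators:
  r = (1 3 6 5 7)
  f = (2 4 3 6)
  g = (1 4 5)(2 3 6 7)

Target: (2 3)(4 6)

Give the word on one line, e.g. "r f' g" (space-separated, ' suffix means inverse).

f' f'

  after f': (2 6 3 4)
  after f': (2 3)(4 6)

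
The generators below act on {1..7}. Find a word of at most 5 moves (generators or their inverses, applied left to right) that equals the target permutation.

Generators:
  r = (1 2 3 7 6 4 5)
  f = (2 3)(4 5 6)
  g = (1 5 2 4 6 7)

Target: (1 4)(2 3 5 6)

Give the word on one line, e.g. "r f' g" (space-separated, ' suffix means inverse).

g r' r' f' r'

  after g: (1 5 2 4 6 7)
  after r': (1 4 7 5)(2 6 3)
  after r': (1 6 2 7 4 3)
  after f': (1 5 4 2 7 6 3)
  after r': (1 4)(2 3 5 6)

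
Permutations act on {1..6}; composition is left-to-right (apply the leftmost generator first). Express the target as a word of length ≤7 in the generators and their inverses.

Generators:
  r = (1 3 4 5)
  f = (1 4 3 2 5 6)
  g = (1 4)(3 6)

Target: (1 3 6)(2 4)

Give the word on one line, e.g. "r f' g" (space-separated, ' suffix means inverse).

  after g': (1 4)(3 6)
  after r: (1 5)(3 6 4)
  after f: (1 6 3)(2 5 4)
  after r: (1 6 4 2)
  after g: (1 3 6)(2 4)

g' r f r g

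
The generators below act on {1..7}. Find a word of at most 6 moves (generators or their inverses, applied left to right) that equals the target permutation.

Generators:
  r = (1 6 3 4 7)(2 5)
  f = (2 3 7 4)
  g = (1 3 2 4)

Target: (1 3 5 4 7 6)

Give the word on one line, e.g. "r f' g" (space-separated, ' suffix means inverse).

  after r: (1 6 3 4 7)(2 5)
  after f': (1 6 2 5 4 3 7)
  after f': (1 6 4 2 5 7)
  after f': (1 6 7)(2 5 3)
  after r: (1 3 5 4 7 6)

r f' f' f' r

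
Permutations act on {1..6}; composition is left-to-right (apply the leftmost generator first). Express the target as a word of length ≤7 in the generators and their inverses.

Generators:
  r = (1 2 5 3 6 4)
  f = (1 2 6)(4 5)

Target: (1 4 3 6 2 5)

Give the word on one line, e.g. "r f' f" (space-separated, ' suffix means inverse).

  after f: (1 2 6)(4 5)
  after r: (1 5)(2 4 3 6)
  after f: (1 4 3)(2 5)
  after f: (1 5 6)(2 4 3)
  after f: (1 4 3 6 2 5)

f r f f f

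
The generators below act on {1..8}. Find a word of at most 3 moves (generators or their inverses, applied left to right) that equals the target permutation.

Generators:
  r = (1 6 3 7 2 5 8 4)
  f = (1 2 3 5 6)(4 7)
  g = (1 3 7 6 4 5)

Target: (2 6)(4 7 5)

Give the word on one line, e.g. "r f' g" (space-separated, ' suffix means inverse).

  after r: (1 6 3 7 2 5 8 4)
  after g: (1 4 3 6 7 2)(5 8)
  after r: (2 6)(4 7 5)

r g r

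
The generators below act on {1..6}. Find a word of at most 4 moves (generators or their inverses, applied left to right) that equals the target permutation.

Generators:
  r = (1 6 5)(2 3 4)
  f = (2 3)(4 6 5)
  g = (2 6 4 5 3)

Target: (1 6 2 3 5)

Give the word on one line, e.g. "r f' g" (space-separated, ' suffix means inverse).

  after f': (2 3)(4 5 6)
  after r': (1 5)(3 4 6)
  after f': (1 6 2 3 5)

f' r' f'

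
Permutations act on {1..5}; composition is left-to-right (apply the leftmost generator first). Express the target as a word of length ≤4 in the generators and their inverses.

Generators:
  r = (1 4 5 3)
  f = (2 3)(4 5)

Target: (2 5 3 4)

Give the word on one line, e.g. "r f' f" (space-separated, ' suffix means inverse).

  after r': (1 3 5 4)
  after r': (1 5)(3 4)
  after f: (1 4 2 3 5)
  after r': (2 5 3 4)

r' r' f r'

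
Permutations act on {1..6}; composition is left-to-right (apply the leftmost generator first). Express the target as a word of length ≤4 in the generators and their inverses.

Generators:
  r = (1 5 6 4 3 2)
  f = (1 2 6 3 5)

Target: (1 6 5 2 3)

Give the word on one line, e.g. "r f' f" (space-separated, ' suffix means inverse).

  after f: (1 2 6 3 5)
  after f: (1 6 5 2 3)

f f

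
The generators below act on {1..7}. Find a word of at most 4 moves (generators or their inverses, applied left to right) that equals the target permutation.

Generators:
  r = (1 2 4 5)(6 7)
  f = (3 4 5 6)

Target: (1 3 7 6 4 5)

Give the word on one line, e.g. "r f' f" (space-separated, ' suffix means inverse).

  after r': (1 5 4 2)(6 7)
  after r': (1 4)(2 5)
  after f': (1 3 6 5 2 4)
  after r': (1 3 7 6 4 5)

r' r' f' r'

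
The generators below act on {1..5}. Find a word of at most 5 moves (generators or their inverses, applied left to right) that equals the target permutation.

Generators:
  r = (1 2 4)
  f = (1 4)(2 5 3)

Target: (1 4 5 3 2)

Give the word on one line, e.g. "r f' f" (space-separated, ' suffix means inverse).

r' f' f'

  after r': (1 4 2)
  after f': (2 4 3 5)
  after f': (1 4 5 3 2)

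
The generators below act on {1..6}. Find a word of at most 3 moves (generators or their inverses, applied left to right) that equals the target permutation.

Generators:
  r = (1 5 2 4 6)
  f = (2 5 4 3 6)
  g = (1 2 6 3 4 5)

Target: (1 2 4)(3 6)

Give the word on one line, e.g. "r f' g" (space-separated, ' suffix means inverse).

r' g'

  after r': (1 6 4 2 5)
  after g': (1 2 4)(3 6)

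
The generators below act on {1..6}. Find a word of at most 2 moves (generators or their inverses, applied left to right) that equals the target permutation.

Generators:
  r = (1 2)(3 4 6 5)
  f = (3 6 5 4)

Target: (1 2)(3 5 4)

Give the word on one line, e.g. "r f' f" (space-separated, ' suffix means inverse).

r f'

  after r: (1 2)(3 4 6 5)
  after f': (1 2)(3 5 4)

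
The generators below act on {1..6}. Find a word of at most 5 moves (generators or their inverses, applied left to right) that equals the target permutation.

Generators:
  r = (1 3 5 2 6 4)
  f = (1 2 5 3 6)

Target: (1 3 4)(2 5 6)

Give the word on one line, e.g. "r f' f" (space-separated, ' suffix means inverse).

r' r' f'

  after r': (1 4 6 2 5 3)
  after r': (1 6 5)(2 3 4)
  after f': (1 3 4)(2 5 6)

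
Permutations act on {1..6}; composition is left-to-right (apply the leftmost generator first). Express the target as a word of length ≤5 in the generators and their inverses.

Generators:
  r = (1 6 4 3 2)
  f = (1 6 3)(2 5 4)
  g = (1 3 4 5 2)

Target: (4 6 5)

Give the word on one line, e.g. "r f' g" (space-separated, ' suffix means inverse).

r' r' f

  after r': (1 2 3 4 6)
  after r': (1 3 6 2 4)
  after f: (4 6 5)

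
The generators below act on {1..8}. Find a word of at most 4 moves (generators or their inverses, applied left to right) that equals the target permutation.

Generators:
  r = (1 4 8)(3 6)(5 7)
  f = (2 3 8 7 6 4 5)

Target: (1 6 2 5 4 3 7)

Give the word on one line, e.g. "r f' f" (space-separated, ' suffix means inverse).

r f' r r

  after r: (1 4 8)(3 6)(5 7)
  after f': (1 6 2 5 8)(3 7 4)
  after r: (1 3 5)(2 7 8 4 6)
  after r: (1 6 2 5 4 3 7)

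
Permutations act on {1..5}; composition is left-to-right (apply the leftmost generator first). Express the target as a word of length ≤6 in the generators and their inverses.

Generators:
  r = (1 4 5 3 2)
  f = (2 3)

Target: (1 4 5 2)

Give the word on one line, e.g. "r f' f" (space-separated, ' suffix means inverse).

r f f f

  after r: (1 4 5 3 2)
  after f: (1 4 5 2)
  after f: (1 4 5 3 2)
  after f: (1 4 5 2)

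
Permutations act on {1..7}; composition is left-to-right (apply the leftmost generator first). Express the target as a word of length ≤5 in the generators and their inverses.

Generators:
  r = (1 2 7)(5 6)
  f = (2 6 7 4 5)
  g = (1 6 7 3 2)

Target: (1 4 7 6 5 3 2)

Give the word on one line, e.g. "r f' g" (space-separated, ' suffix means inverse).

r' r' f' f' g

  after r': (1 7 2)(5 6)
  after r': (1 2 7)
  after f': (1 5 4 7)(2 6)
  after f': (1 4 6 5 7)
  after g: (1 4 7 6 5 3 2)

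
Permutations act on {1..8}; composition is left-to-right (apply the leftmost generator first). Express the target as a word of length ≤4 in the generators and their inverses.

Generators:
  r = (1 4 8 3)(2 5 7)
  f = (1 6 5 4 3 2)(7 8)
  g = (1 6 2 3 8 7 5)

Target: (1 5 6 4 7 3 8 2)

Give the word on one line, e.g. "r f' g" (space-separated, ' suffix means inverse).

f' r

  after f': (1 2 3 4 5 6)(7 8)
  after r: (1 5 6 4 7 3 8 2)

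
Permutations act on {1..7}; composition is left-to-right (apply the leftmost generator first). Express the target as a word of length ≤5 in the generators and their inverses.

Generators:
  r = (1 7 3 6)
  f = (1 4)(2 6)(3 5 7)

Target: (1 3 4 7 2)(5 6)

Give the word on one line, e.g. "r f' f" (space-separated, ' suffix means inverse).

r' r' f' r

  after r': (1 6 3 7)
  after r': (1 3)(6 7)
  after f': (1 7 2 6 5 3 4)
  after r: (1 3 4 7 2)(5 6)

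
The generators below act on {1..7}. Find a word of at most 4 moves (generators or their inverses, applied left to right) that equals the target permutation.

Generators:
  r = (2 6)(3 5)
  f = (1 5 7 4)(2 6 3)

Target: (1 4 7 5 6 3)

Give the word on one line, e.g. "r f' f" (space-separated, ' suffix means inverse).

  after r': (2 6)(3 5)
  after f': (1 4 7 5 6 3)

r' f'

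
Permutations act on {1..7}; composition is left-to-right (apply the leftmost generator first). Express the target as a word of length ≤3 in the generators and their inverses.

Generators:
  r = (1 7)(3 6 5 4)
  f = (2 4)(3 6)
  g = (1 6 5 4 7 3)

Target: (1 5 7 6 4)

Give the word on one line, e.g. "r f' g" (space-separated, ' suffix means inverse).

g' r' g'

  after g': (1 3 7 4 5 6)
  after r': (1 4 6 7 5 3)
  after g': (1 5 7 6 4)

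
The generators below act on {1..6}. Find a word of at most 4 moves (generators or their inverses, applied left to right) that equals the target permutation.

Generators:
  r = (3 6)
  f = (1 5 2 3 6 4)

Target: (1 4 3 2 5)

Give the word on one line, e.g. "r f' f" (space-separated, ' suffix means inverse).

f' r

  after f': (1 4 6 3 2 5)
  after r: (1 4 3 2 5)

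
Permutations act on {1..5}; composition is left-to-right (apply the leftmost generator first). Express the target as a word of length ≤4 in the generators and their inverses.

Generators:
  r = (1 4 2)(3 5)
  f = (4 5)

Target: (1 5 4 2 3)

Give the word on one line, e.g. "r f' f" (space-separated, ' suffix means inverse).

r' f' r' f

  after r': (1 2 4)(3 5)
  after f': (1 2 5 3 4)
  after r': (1 4 2 3)
  after f: (1 5 4 2 3)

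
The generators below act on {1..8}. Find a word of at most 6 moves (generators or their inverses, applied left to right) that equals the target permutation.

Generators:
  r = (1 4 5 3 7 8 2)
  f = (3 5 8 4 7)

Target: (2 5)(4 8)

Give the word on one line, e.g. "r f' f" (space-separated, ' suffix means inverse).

r' r' f r'

  after r': (1 2 8 7 3 5 4)
  after r': (1 8 3 4 2 7 5)
  after f: (1 4 2 3 7 8 5)
  after r': (2 5)(4 8)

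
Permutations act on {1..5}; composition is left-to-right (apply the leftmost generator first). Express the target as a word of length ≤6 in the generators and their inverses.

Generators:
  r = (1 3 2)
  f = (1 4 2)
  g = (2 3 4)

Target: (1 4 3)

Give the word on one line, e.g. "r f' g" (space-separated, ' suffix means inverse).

  after r: (1 3 2)
  after g: (1 4 2)
  after f: (1 2 4)
  after r': (1 3)(2 4)
  after g: (1 4 3)

r g f r' g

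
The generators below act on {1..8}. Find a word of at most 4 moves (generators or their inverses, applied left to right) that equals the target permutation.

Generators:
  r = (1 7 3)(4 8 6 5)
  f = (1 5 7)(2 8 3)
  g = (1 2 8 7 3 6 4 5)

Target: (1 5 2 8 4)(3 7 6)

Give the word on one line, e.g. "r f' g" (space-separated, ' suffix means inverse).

  after g: (1 2 8 7 3 6 4 5)
  after f': (1 3 6 4)(5 7 8)
  after r: (3 5)(4 7 6 8)
  after f: (1 5 2 8 4)(3 7 6)

g f' r f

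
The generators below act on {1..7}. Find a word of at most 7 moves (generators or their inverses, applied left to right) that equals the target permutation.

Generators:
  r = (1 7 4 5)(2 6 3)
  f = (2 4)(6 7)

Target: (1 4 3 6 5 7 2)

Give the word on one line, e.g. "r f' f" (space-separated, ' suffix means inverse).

  after f: (2 4)(6 7)
  after r: (1 7 3 2 5)(4 6)
  after r: (1 4 3 6 5 7 2)
  after f': (1 2)(3 7 4)(5 6)
  after f': (1 4 3 6 5 7 2)

f r r f' f'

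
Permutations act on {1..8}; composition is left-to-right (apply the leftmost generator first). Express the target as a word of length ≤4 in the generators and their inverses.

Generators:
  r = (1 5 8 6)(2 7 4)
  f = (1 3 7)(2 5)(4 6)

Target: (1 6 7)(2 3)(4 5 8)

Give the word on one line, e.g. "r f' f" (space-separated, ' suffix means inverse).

  after f: (1 3 7)(2 5)(4 6)
  after f: (1 7 3)
  after r: (1 4 2 7 3 5 8 6)
  after f': (1 6 7)(2 3)(4 5 8)

f f r f'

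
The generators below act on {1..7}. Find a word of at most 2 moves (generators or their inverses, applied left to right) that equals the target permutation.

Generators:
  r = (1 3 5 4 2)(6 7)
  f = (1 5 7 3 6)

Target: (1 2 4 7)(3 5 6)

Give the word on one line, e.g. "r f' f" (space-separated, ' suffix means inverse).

r' f

  after r': (1 2 4 5 3)(6 7)
  after f: (1 2 4 7)(3 5 6)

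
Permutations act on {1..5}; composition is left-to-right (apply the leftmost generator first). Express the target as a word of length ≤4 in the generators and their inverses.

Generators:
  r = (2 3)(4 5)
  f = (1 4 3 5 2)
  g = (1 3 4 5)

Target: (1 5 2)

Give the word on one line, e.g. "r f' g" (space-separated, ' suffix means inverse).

  after r: (2 3)(4 5)
  after f': (1 2 4 3 5)
  after f': (1 5 2)

r f' f'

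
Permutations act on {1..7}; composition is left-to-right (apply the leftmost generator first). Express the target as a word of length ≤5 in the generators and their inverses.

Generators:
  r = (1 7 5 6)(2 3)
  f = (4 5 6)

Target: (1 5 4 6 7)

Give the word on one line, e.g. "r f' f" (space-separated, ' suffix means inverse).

r f r

  after r: (1 7 5 6)(2 3)
  after f: (1 7 6)(2 3)(4 5)
  after r: (1 5 4 6 7)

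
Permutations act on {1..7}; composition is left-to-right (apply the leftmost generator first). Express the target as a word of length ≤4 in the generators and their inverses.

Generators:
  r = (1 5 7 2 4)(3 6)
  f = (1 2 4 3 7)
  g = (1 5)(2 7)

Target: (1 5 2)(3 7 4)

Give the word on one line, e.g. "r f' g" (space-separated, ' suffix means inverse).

g f

  after g: (1 5)(2 7)
  after f: (1 5 2)(3 7 4)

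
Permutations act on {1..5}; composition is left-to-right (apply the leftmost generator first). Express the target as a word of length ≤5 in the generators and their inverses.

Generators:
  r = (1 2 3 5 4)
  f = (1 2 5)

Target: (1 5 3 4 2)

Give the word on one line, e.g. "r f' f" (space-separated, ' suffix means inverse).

  after f: (1 2 5)
  after r: (1 3 5 2 4)
  after r: (1 5 3 4 2)

f r r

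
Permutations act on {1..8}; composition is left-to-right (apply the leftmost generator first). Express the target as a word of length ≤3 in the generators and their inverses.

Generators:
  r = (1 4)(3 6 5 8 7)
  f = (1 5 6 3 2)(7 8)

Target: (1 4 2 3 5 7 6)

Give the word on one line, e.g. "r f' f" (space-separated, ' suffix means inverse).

r f'

  after r: (1 4)(3 6 5 8 7)
  after f': (1 4 2 3 5 7 6)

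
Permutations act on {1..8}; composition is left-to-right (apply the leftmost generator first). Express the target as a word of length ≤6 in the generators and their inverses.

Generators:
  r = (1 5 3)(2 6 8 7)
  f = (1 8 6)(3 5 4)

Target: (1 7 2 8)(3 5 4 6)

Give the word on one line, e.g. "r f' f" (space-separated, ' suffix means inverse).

f' r' f r'

  after f': (1 6 8)(3 4 5)
  after r': (1 2 7 8 3 4)
  after f: (1 2 7 6)(4 8 5)
  after r': (1 7 2 8)(3 5 4 6)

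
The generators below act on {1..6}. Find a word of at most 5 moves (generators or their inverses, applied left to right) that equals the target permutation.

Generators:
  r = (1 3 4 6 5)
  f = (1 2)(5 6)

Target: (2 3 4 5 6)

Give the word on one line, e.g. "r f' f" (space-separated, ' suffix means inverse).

f' r f

  after f': (1 2)(5 6)
  after r: (1 2 3 4 6)
  after f: (2 3 4 5 6)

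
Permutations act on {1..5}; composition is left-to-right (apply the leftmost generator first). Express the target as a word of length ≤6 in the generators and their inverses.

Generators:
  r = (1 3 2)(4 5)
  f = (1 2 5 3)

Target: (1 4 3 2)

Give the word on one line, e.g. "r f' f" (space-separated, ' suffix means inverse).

  after r': (1 2 3)(4 5)
  after f: (1 5 4 3 2)
  after r: (1 4 2 3)
  after r: (1 5 4)
  after r: (1 4 3 2)

r' f r r r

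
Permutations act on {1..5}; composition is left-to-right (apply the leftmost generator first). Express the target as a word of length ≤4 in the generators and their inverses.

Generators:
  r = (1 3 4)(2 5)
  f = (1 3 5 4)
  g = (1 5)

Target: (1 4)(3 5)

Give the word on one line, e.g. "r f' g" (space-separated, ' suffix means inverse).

  after g: (1 5)
  after f: (1 4)(3 5)

g f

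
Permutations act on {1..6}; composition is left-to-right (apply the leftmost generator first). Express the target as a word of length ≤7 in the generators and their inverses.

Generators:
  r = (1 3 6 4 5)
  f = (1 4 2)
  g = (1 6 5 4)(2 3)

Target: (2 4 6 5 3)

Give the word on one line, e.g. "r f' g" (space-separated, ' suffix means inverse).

  after f': (1 2 4)
  after r': (1 2 6 3)(4 5)
  after r': (1 2 3 5 6)
  after r': (1 2)(3 4 6 5)
  after f: (2 4 6 5 3)

f' r' r' r' f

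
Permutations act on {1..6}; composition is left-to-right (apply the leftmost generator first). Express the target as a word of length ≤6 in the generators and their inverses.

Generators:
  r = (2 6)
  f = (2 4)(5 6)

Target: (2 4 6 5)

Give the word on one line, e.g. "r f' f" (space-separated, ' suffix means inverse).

  after f': (2 4)(5 6)
  after r: (2 4 6 5)
  after r: (2 4)(5 6)
  after r: (2 4 6 5)

f' r r r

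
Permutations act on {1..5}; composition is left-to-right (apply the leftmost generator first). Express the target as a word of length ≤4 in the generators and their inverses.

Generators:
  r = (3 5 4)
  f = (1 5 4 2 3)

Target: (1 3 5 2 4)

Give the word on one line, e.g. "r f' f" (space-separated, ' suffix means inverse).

  after r: (3 5 4)
  after f: (1 5 2 3 4)
  after r: (1 4)(2 5)
  after r: (1 3 5 2 4)

r f r r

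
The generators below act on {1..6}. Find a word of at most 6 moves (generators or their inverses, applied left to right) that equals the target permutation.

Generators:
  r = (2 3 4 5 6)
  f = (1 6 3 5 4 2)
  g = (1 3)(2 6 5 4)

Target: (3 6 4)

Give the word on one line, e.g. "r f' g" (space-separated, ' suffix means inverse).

  after f: (1 6 3 5 4 2)
  after g: (1 5 2 3 4 6)
  after f': (1 3 5 4)(2 6)
  after g': (3 6 4)

f g f' g'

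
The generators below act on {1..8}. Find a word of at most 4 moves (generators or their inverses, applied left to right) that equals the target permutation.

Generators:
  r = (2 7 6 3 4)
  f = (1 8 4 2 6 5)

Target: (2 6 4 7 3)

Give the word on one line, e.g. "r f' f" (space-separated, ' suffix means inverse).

  after r: (2 7 6 3 4)
  after r: (2 6 4 7 3)

r r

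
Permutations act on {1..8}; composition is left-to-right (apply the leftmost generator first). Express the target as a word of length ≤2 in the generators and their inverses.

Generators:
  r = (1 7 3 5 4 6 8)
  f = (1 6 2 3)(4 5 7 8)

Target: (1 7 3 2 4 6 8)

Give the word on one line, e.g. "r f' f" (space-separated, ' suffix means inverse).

f' r'

  after f': (1 3 2 6)(4 8 7 5)
  after r': (1 7 3 2 4 6 8)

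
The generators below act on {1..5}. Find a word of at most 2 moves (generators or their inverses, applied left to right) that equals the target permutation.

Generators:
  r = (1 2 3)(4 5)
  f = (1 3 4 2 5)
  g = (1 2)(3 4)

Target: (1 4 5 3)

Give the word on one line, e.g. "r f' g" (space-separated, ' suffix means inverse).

  after r': (1 3 2)(4 5)
  after g': (1 4 5 3)

r' g'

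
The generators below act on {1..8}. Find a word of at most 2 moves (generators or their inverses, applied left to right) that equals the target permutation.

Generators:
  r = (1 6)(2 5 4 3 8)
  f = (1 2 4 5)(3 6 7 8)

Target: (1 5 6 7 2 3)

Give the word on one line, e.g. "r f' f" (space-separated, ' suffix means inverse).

  after f: (1 2 4 5)(3 6 7 8)
  after r: (1 5 6 7 2 3)

f r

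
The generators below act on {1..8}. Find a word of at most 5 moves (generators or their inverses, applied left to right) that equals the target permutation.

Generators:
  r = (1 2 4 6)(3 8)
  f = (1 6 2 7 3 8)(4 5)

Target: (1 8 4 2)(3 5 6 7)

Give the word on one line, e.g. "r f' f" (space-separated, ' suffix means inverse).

  after f': (1 8 3 7 2 6)(4 5)
  after f': (1 3 2)(6 8 7)
  after r: (1 8 7)(3 4 6)
  after f': (1 3 5 4)(2 6 7 8)
  after r: (1 8 4 2)(3 5 6 7)

f' f' r f' r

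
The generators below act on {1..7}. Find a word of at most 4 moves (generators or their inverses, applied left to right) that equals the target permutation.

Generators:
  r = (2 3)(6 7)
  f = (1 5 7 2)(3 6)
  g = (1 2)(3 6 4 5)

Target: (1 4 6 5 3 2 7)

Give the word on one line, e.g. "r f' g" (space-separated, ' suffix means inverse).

  after r: (2 3)(6 7)
  after f: (1 5 7 3)(2 6)
  after r: (1 5 6 3)(2 7)
  after g': (1 4 6 5 3 2 7)

r f r g'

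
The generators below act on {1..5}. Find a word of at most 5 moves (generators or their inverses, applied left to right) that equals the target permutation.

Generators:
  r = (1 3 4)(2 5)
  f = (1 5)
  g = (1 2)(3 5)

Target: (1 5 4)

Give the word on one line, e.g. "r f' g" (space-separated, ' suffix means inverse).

  after g: (1 2)(3 5)
  after f: (1 2 5 3)
  after r: (1 5 4)

g f r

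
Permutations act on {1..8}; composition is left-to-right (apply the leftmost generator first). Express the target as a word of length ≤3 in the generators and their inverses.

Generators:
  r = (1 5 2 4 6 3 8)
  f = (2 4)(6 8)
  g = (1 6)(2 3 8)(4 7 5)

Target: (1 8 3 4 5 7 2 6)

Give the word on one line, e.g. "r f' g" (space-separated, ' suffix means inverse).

  after g': (1 6)(2 8 3)(4 5 7)
  after f: (1 8 3 4 5 7 2 6)

g' f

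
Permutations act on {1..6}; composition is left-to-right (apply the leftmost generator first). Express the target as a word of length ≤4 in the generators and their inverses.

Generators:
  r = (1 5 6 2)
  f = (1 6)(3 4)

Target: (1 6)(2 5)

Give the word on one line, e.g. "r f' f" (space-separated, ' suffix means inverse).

r r

  after r: (1 5 6 2)
  after r: (1 6)(2 5)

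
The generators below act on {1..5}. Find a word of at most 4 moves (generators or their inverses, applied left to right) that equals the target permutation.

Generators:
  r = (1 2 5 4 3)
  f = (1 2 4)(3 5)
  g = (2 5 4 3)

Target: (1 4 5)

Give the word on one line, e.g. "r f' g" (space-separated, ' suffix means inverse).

f' r' f' r'

  after f': (1 4 2)(3 5)
  after r': (1 5 4)(2 3)
  after f': (1 3)(2 5)
  after r': (1 4 5)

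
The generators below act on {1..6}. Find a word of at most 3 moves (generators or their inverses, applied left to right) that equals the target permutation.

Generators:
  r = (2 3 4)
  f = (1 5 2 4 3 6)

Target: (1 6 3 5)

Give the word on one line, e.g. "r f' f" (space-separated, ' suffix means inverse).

  after r: (2 3 4)
  after r: (2 4 3)
  after f': (1 6 3 5)

r r f'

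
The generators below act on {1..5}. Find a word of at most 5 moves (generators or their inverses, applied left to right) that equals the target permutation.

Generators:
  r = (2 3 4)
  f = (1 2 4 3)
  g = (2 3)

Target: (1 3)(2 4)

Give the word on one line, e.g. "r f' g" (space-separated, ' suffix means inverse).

  after r': (2 4 3)
  after f': (1 3)
  after r': (1 2 4 3)
  after g: (1 3)(2 4)

r' f' r' g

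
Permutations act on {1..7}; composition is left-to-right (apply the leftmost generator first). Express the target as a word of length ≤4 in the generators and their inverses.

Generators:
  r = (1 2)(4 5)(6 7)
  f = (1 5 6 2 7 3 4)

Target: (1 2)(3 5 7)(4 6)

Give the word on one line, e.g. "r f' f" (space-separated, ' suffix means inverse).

r' f' r f'

  after r': (1 2)(4 5)(6 7)
  after f': (1 6 2 4)(3 7 5)
  after r: (1 7 4 2 5 3 6)
  after f': (1 2)(3 5 7)(4 6)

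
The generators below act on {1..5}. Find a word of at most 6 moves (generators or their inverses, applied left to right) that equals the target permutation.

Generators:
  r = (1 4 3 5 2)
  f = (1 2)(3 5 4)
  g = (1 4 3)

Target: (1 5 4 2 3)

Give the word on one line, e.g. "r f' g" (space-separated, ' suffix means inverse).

  after r': (1 2 5 3 4)
  after r': (1 5 4 2 3)
  after g': (1 5)(2 4)
  after g': (1 5 3 4 2)
  after g': (1 5 4 2 3)

r' r' g' g' g'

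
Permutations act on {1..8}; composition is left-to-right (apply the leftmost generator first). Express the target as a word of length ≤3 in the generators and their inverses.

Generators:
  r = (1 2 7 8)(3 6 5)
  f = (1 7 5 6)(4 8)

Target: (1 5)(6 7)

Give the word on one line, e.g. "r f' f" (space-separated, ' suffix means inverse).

f f

  after f: (1 7 5 6)(4 8)
  after f: (1 5)(6 7)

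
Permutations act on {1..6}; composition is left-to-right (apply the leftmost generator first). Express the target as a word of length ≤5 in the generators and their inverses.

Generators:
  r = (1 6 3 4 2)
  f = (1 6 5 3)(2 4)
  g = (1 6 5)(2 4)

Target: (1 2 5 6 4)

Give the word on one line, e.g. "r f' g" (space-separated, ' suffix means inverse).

r' r' f'

  after r': (1 2 4 3 6)
  after r': (1 4 6 2 3)
  after f': (1 2 5 6 4)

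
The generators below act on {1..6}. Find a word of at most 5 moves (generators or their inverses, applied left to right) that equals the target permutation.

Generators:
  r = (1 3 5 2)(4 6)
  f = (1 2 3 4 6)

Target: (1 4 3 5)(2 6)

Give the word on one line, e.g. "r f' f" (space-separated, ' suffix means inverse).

f f r' f' r

  after f: (1 2 3 4 6)
  after f: (1 3 6 2 4)
  after r': (2 6 5 3 4)
  after f': (1 6 5 2 4)
  after r: (1 4 3 5)(2 6)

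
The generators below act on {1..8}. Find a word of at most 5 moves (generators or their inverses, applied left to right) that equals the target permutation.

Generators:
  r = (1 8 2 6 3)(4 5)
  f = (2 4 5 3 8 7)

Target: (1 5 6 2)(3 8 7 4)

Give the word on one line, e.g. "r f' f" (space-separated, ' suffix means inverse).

  after r': (1 3 6 2 8)(4 5)
  after f': (1 5 2 3 6 7 8)
  after r: (1 4 5 6 7 2)
  after f: (1 5 6 2)(3 8 7 4)

r' f' r f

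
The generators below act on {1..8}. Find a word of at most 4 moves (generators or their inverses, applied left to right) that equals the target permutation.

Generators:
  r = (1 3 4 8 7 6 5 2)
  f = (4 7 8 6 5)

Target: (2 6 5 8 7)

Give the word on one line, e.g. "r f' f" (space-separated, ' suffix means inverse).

r' f f r

  after r': (1 2 5 6 7 8 4 3)
  after f: (1 2 4 3)(6 8 7)
  after f: (1 2 7 5 4 3)
  after r: (2 6 5 8 7)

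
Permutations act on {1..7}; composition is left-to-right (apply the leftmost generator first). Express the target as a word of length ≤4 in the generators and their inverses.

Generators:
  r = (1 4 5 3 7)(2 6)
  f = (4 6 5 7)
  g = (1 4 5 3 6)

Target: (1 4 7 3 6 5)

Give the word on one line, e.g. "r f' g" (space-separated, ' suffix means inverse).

f' g

  after f': (4 7 5 6)
  after g: (1 4 7 3 6 5)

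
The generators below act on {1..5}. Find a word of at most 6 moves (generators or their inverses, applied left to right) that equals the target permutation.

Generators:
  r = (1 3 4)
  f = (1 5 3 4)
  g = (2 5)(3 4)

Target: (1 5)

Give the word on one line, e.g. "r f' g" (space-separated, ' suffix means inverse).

  after f: (1 5 3 4)
  after g': (1 2 5 4)
  after r': (1 2 5 3)
  after g: (1 5 4 3)
  after r: (1 5)

f g' r' g r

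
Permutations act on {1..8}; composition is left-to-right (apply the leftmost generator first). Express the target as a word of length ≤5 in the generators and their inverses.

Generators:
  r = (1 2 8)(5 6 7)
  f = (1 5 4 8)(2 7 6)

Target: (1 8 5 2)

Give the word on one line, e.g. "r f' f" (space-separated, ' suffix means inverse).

f r f' f' r

  after f: (1 5 4 8)(2 7 6)
  after r: (1 6 8 2 5 4)
  after f': (1 7 2)(4 8 6)
  after f': (1 2 8 7 6 5)
  after r: (1 8 5 2)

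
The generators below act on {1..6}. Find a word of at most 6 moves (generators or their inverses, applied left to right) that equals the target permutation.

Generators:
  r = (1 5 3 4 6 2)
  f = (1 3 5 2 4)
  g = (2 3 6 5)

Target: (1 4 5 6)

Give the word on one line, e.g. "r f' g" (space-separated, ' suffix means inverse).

  after f: (1 3 5 2 4)
  after g: (1 6 5 3 2 4)
  after r': (1 4 2 3 6)
  after g': (1 4 5 6)

f g r' g'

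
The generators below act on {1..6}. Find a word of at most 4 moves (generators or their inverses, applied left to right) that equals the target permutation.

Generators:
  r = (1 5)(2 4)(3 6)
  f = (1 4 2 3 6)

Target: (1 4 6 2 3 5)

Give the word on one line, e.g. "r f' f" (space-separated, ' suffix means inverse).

  after f': (1 6 3 2 4)
  after f': (1 3 4 6 2)
  after f': (1 2 6 4 3)
  after r': (1 4 6 2 3 5)

f' f' f' r'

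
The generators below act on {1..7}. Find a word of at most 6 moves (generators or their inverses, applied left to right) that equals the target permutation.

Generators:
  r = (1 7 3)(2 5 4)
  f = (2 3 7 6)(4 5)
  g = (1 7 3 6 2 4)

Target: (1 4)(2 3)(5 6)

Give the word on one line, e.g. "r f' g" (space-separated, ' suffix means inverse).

  after g': (1 4 2 6 3 7)
  after f': (1 5 4 6 2 7)
  after g: (1 5)(2 3 6 4)
  after r': (1 2 7)(3 6 5)
  after g: (1 4)(2 3)(5 6)

g' f' g r' g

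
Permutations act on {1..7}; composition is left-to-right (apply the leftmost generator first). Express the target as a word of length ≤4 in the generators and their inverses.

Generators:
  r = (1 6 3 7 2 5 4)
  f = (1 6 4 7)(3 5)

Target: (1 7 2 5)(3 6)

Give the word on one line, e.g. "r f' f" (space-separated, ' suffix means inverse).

  after r: (1 6 3 7 2 5 4)
  after f': (2 3 4 7)(5 6)
  after f': (1 7 2 5)(3 6)

r f' f'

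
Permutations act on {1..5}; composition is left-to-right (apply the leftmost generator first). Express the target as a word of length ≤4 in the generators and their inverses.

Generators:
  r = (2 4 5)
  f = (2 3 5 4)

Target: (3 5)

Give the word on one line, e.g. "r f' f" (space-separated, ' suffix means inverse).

  after f': (2 4 5 3)
  after r': (3 5)

f' r'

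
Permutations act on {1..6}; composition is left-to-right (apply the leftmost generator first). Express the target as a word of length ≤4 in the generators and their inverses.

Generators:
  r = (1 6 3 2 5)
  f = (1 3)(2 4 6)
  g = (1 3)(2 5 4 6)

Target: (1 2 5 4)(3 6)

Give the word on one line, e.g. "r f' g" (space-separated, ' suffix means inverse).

f r' g' f'

  after f: (1 3)(2 4 6)
  after r': (1 6 3 5 2 4)
  after g': (1 4 3 2 5 6)
  after f': (1 2 5 4)(3 6)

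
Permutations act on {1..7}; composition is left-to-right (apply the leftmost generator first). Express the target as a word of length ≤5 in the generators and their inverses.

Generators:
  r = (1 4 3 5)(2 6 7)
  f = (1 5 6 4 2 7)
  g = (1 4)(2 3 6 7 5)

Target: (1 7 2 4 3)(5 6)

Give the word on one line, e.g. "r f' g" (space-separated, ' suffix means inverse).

  after g: (1 4)(2 3 6 7 5)
  after f: (1 2 3 4 5 7 6)
  after r': (1 7 2 4 3)(5 6)

g f r'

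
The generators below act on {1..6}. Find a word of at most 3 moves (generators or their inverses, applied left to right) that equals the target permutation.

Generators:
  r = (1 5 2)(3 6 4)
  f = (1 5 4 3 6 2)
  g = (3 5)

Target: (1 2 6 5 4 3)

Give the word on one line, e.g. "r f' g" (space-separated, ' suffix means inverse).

g f' g'

  after g: (3 5)
  after f': (1 2 6 3)(4 5)
  after g': (1 2 6 5 4 3)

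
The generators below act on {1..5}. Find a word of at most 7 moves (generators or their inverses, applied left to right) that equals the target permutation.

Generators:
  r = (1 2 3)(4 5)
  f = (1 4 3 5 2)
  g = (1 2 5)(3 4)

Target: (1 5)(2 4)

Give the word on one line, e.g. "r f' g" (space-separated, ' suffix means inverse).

f' g' r' g' r'

  after f': (1 2 5 3 4)
  after g': (4 5)
  after r': (1 3 2)
  after g': (1 4 3)(2 5)
  after r': (1 5)(2 4)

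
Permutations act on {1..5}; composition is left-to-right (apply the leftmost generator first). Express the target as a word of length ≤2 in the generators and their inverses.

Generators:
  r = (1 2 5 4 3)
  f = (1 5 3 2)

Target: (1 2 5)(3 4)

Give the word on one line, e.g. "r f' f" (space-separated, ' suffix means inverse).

  after r': (1 3 4 5 2)
  after f: (1 2 5)(3 4)

r' f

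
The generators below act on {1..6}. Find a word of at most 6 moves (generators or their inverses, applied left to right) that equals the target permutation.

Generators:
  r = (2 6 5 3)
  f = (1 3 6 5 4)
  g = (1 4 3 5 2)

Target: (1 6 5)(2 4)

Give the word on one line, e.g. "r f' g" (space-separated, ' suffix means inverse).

  after r: (2 6 5 3)
  after f': (1 4 5)(2 3)
  after g: (1 3)(2 5 4)
  after f: (1 6 5)(2 4)

r f' g f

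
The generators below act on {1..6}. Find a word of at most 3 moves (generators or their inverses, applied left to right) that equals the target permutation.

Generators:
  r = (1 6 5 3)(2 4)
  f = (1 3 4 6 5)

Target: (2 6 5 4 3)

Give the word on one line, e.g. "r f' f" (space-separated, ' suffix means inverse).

  after f: (1 3 4 6 5)
  after r': (1 5 3 2 4)
  after f: (2 6 5 4 3)

f r' f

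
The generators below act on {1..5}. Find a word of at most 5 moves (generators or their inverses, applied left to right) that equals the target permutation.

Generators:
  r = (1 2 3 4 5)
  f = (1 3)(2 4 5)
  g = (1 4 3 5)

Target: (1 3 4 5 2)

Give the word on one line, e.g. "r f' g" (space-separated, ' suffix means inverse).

  after r: (1 2 3 4 5)
  after f': (1 5 3 2)
  after r': (1 4 3)(2 5)
  after g: (1 3 4 5 2)

r f' r' g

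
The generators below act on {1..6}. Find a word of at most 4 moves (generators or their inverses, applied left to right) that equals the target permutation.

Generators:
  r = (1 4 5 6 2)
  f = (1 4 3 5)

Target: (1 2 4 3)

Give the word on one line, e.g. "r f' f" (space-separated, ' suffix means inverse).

  after r: (1 4 5 6 2)
  after f': (2 5 6)(3 4)
  after r': (1 2 4 3)

r f' r'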